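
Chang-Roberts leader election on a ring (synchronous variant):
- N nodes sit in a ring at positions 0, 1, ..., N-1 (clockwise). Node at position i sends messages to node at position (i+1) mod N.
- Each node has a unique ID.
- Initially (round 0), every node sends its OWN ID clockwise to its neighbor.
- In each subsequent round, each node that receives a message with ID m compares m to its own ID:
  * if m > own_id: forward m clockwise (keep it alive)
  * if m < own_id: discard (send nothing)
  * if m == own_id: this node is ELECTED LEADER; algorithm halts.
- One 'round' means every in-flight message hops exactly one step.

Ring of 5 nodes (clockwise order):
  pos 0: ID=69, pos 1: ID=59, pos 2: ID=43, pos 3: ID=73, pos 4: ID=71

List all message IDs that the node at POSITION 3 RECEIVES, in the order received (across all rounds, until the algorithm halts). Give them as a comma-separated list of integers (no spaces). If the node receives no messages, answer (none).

Round 1: pos1(id59) recv 69: fwd; pos2(id43) recv 59: fwd; pos3(id73) recv 43: drop; pos4(id71) recv 73: fwd; pos0(id69) recv 71: fwd
Round 2: pos2(id43) recv 69: fwd; pos3(id73) recv 59: drop; pos0(id69) recv 73: fwd; pos1(id59) recv 71: fwd
Round 3: pos3(id73) recv 69: drop; pos1(id59) recv 73: fwd; pos2(id43) recv 71: fwd
Round 4: pos2(id43) recv 73: fwd; pos3(id73) recv 71: drop
Round 5: pos3(id73) recv 73: ELECTED

Answer: 43,59,69,71,73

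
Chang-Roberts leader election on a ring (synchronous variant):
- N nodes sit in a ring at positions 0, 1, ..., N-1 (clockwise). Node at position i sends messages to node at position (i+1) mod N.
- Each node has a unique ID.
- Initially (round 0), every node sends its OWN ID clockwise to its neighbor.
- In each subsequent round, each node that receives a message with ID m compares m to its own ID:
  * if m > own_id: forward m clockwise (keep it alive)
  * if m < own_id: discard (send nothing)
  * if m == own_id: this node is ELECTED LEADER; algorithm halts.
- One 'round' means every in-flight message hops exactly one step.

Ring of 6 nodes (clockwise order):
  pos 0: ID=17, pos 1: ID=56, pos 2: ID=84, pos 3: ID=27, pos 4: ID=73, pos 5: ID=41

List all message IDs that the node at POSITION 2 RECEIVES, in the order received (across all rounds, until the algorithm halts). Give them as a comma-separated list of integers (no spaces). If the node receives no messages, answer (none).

Answer: 56,73,84

Derivation:
Round 1: pos1(id56) recv 17: drop; pos2(id84) recv 56: drop; pos3(id27) recv 84: fwd; pos4(id73) recv 27: drop; pos5(id41) recv 73: fwd; pos0(id17) recv 41: fwd
Round 2: pos4(id73) recv 84: fwd; pos0(id17) recv 73: fwd; pos1(id56) recv 41: drop
Round 3: pos5(id41) recv 84: fwd; pos1(id56) recv 73: fwd
Round 4: pos0(id17) recv 84: fwd; pos2(id84) recv 73: drop
Round 5: pos1(id56) recv 84: fwd
Round 6: pos2(id84) recv 84: ELECTED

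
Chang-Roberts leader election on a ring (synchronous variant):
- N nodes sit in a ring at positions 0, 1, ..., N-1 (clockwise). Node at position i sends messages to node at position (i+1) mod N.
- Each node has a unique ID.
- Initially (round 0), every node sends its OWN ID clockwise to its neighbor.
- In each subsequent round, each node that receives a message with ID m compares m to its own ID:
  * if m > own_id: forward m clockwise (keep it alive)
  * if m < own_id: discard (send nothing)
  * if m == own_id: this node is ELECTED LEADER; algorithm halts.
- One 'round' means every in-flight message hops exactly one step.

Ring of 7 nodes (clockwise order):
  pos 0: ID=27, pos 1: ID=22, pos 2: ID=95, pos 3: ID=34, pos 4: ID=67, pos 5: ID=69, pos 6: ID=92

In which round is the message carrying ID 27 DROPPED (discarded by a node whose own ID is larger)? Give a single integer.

Round 1: pos1(id22) recv 27: fwd; pos2(id95) recv 22: drop; pos3(id34) recv 95: fwd; pos4(id67) recv 34: drop; pos5(id69) recv 67: drop; pos6(id92) recv 69: drop; pos0(id27) recv 92: fwd
Round 2: pos2(id95) recv 27: drop; pos4(id67) recv 95: fwd; pos1(id22) recv 92: fwd
Round 3: pos5(id69) recv 95: fwd; pos2(id95) recv 92: drop
Round 4: pos6(id92) recv 95: fwd
Round 5: pos0(id27) recv 95: fwd
Round 6: pos1(id22) recv 95: fwd
Round 7: pos2(id95) recv 95: ELECTED
Message ID 27 originates at pos 0; dropped at pos 2 in round 2

Answer: 2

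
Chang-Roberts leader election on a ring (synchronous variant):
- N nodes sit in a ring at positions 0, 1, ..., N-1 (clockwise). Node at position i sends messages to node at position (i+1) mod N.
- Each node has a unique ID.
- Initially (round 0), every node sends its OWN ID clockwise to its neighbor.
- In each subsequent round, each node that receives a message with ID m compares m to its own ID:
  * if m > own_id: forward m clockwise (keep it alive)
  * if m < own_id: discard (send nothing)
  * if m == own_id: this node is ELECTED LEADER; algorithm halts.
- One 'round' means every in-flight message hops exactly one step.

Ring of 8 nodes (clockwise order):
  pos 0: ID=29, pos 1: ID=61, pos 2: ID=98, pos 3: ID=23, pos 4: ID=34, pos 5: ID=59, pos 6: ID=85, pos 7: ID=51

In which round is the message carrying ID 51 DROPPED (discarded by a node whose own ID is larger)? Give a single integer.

Round 1: pos1(id61) recv 29: drop; pos2(id98) recv 61: drop; pos3(id23) recv 98: fwd; pos4(id34) recv 23: drop; pos5(id59) recv 34: drop; pos6(id85) recv 59: drop; pos7(id51) recv 85: fwd; pos0(id29) recv 51: fwd
Round 2: pos4(id34) recv 98: fwd; pos0(id29) recv 85: fwd; pos1(id61) recv 51: drop
Round 3: pos5(id59) recv 98: fwd; pos1(id61) recv 85: fwd
Round 4: pos6(id85) recv 98: fwd; pos2(id98) recv 85: drop
Round 5: pos7(id51) recv 98: fwd
Round 6: pos0(id29) recv 98: fwd
Round 7: pos1(id61) recv 98: fwd
Round 8: pos2(id98) recv 98: ELECTED
Message ID 51 originates at pos 7; dropped at pos 1 in round 2

Answer: 2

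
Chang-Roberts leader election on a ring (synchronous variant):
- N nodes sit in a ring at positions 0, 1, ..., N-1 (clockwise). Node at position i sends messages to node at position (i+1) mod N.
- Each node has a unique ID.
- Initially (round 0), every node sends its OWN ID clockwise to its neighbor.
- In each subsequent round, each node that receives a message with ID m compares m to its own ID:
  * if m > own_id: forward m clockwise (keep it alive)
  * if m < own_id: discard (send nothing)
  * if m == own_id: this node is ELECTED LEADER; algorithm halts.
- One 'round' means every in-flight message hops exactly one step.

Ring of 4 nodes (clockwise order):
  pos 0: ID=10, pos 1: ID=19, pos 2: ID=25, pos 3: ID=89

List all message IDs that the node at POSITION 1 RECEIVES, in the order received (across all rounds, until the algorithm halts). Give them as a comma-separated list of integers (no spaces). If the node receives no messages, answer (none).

Round 1: pos1(id19) recv 10: drop; pos2(id25) recv 19: drop; pos3(id89) recv 25: drop; pos0(id10) recv 89: fwd
Round 2: pos1(id19) recv 89: fwd
Round 3: pos2(id25) recv 89: fwd
Round 4: pos3(id89) recv 89: ELECTED

Answer: 10,89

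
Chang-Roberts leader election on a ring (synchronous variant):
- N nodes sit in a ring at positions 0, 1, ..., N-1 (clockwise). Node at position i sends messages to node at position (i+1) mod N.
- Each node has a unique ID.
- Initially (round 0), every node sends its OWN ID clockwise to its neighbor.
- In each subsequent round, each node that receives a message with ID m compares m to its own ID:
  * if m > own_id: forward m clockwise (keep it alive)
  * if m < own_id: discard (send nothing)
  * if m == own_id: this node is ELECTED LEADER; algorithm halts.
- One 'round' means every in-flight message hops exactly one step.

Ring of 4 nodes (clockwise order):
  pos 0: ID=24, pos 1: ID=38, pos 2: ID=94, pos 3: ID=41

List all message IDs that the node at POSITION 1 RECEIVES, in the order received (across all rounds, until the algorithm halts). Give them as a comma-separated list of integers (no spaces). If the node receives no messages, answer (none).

Round 1: pos1(id38) recv 24: drop; pos2(id94) recv 38: drop; pos3(id41) recv 94: fwd; pos0(id24) recv 41: fwd
Round 2: pos0(id24) recv 94: fwd; pos1(id38) recv 41: fwd
Round 3: pos1(id38) recv 94: fwd; pos2(id94) recv 41: drop
Round 4: pos2(id94) recv 94: ELECTED

Answer: 24,41,94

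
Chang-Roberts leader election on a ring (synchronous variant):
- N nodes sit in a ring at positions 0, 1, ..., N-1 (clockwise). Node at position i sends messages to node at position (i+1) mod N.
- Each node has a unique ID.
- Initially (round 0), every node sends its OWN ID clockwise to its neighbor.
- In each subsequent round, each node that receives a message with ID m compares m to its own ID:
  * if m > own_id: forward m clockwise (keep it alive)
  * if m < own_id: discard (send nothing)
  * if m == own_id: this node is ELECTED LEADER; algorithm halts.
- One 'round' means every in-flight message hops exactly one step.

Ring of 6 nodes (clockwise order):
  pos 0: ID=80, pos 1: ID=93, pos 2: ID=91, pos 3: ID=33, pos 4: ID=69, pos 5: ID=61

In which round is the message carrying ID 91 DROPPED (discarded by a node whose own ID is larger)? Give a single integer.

Round 1: pos1(id93) recv 80: drop; pos2(id91) recv 93: fwd; pos3(id33) recv 91: fwd; pos4(id69) recv 33: drop; pos5(id61) recv 69: fwd; pos0(id80) recv 61: drop
Round 2: pos3(id33) recv 93: fwd; pos4(id69) recv 91: fwd; pos0(id80) recv 69: drop
Round 3: pos4(id69) recv 93: fwd; pos5(id61) recv 91: fwd
Round 4: pos5(id61) recv 93: fwd; pos0(id80) recv 91: fwd
Round 5: pos0(id80) recv 93: fwd; pos1(id93) recv 91: drop
Round 6: pos1(id93) recv 93: ELECTED
Message ID 91 originates at pos 2; dropped at pos 1 in round 5

Answer: 5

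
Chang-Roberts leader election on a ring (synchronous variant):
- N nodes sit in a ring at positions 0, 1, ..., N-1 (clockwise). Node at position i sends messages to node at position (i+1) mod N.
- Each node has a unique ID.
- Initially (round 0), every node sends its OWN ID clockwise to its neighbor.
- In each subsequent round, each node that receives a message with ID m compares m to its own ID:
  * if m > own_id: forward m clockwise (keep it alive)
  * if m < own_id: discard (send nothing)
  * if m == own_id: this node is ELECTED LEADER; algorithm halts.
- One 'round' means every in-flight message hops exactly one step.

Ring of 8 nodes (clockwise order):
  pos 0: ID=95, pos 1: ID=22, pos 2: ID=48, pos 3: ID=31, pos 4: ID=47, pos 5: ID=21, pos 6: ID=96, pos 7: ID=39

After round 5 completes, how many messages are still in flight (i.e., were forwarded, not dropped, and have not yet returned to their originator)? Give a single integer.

Answer: 2

Derivation:
Round 1: pos1(id22) recv 95: fwd; pos2(id48) recv 22: drop; pos3(id31) recv 48: fwd; pos4(id47) recv 31: drop; pos5(id21) recv 47: fwd; pos6(id96) recv 21: drop; pos7(id39) recv 96: fwd; pos0(id95) recv 39: drop
Round 2: pos2(id48) recv 95: fwd; pos4(id47) recv 48: fwd; pos6(id96) recv 47: drop; pos0(id95) recv 96: fwd
Round 3: pos3(id31) recv 95: fwd; pos5(id21) recv 48: fwd; pos1(id22) recv 96: fwd
Round 4: pos4(id47) recv 95: fwd; pos6(id96) recv 48: drop; pos2(id48) recv 96: fwd
Round 5: pos5(id21) recv 95: fwd; pos3(id31) recv 96: fwd
After round 5: 2 messages still in flight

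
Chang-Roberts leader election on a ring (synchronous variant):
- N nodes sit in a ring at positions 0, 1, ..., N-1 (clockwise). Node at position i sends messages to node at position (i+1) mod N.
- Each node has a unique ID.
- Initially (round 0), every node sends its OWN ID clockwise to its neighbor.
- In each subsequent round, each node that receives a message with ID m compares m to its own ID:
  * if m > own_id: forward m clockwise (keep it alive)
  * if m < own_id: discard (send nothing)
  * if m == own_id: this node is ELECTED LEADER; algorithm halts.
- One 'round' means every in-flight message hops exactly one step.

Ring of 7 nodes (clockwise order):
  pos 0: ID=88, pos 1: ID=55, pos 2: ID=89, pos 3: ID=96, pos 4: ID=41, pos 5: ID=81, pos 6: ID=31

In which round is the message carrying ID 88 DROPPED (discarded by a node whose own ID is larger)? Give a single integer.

Answer: 2

Derivation:
Round 1: pos1(id55) recv 88: fwd; pos2(id89) recv 55: drop; pos3(id96) recv 89: drop; pos4(id41) recv 96: fwd; pos5(id81) recv 41: drop; pos6(id31) recv 81: fwd; pos0(id88) recv 31: drop
Round 2: pos2(id89) recv 88: drop; pos5(id81) recv 96: fwd; pos0(id88) recv 81: drop
Round 3: pos6(id31) recv 96: fwd
Round 4: pos0(id88) recv 96: fwd
Round 5: pos1(id55) recv 96: fwd
Round 6: pos2(id89) recv 96: fwd
Round 7: pos3(id96) recv 96: ELECTED
Message ID 88 originates at pos 0; dropped at pos 2 in round 2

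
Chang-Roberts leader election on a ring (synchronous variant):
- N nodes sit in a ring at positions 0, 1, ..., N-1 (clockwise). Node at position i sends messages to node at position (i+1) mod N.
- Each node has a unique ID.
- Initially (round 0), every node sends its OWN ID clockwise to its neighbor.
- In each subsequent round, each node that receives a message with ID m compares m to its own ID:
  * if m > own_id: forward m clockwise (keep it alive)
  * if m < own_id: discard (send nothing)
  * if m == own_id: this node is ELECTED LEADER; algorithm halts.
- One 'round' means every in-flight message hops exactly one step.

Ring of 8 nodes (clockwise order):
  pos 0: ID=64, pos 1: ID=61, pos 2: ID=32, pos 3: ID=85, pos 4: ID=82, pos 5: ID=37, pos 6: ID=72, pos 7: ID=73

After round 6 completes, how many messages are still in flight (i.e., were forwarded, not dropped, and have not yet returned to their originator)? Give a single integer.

Answer: 2

Derivation:
Round 1: pos1(id61) recv 64: fwd; pos2(id32) recv 61: fwd; pos3(id85) recv 32: drop; pos4(id82) recv 85: fwd; pos5(id37) recv 82: fwd; pos6(id72) recv 37: drop; pos7(id73) recv 72: drop; pos0(id64) recv 73: fwd
Round 2: pos2(id32) recv 64: fwd; pos3(id85) recv 61: drop; pos5(id37) recv 85: fwd; pos6(id72) recv 82: fwd; pos1(id61) recv 73: fwd
Round 3: pos3(id85) recv 64: drop; pos6(id72) recv 85: fwd; pos7(id73) recv 82: fwd; pos2(id32) recv 73: fwd
Round 4: pos7(id73) recv 85: fwd; pos0(id64) recv 82: fwd; pos3(id85) recv 73: drop
Round 5: pos0(id64) recv 85: fwd; pos1(id61) recv 82: fwd
Round 6: pos1(id61) recv 85: fwd; pos2(id32) recv 82: fwd
After round 6: 2 messages still in flight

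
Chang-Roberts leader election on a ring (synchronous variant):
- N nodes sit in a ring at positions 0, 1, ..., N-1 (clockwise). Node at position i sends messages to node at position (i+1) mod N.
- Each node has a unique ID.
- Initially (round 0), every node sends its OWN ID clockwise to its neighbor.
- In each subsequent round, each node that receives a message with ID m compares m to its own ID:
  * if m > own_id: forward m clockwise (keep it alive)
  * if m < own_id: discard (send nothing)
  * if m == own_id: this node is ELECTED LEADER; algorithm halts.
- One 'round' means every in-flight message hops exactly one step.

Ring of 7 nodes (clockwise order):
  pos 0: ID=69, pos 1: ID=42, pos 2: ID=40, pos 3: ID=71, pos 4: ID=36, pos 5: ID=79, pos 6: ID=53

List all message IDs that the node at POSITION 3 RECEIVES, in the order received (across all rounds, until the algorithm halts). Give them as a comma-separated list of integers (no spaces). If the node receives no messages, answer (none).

Answer: 40,42,69,79

Derivation:
Round 1: pos1(id42) recv 69: fwd; pos2(id40) recv 42: fwd; pos3(id71) recv 40: drop; pos4(id36) recv 71: fwd; pos5(id79) recv 36: drop; pos6(id53) recv 79: fwd; pos0(id69) recv 53: drop
Round 2: pos2(id40) recv 69: fwd; pos3(id71) recv 42: drop; pos5(id79) recv 71: drop; pos0(id69) recv 79: fwd
Round 3: pos3(id71) recv 69: drop; pos1(id42) recv 79: fwd
Round 4: pos2(id40) recv 79: fwd
Round 5: pos3(id71) recv 79: fwd
Round 6: pos4(id36) recv 79: fwd
Round 7: pos5(id79) recv 79: ELECTED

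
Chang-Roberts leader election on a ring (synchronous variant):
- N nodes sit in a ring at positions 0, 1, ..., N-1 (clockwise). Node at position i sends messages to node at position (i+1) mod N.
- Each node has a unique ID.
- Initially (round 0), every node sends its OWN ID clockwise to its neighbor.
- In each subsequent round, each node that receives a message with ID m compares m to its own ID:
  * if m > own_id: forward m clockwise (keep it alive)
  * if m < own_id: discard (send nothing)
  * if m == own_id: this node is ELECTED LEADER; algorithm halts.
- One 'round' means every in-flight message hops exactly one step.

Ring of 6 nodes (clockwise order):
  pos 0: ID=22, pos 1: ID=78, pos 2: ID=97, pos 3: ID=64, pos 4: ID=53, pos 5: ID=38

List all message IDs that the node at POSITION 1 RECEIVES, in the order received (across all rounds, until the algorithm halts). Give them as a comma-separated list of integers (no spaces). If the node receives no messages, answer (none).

Answer: 22,38,53,64,97

Derivation:
Round 1: pos1(id78) recv 22: drop; pos2(id97) recv 78: drop; pos3(id64) recv 97: fwd; pos4(id53) recv 64: fwd; pos5(id38) recv 53: fwd; pos0(id22) recv 38: fwd
Round 2: pos4(id53) recv 97: fwd; pos5(id38) recv 64: fwd; pos0(id22) recv 53: fwd; pos1(id78) recv 38: drop
Round 3: pos5(id38) recv 97: fwd; pos0(id22) recv 64: fwd; pos1(id78) recv 53: drop
Round 4: pos0(id22) recv 97: fwd; pos1(id78) recv 64: drop
Round 5: pos1(id78) recv 97: fwd
Round 6: pos2(id97) recv 97: ELECTED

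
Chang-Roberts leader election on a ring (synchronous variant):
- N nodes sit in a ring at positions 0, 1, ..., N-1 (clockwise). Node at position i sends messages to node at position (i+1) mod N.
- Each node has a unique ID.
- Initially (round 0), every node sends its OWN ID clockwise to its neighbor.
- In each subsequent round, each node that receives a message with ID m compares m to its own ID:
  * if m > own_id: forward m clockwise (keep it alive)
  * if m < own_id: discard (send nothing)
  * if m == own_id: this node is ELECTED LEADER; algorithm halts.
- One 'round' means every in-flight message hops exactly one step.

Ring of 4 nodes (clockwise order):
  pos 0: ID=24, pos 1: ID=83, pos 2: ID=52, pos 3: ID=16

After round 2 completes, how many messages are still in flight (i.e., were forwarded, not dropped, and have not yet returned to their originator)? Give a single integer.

Answer: 2

Derivation:
Round 1: pos1(id83) recv 24: drop; pos2(id52) recv 83: fwd; pos3(id16) recv 52: fwd; pos0(id24) recv 16: drop
Round 2: pos3(id16) recv 83: fwd; pos0(id24) recv 52: fwd
After round 2: 2 messages still in flight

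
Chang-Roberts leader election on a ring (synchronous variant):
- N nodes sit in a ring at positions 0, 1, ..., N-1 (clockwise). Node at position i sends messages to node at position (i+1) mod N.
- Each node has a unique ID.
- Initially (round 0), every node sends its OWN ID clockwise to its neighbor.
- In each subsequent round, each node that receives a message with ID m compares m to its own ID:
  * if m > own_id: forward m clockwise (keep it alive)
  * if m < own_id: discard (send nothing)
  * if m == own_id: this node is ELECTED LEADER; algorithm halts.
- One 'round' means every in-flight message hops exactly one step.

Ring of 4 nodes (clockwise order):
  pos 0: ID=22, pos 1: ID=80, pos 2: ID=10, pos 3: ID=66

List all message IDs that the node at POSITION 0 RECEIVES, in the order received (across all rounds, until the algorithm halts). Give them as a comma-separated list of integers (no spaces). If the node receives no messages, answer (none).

Answer: 66,80

Derivation:
Round 1: pos1(id80) recv 22: drop; pos2(id10) recv 80: fwd; pos3(id66) recv 10: drop; pos0(id22) recv 66: fwd
Round 2: pos3(id66) recv 80: fwd; pos1(id80) recv 66: drop
Round 3: pos0(id22) recv 80: fwd
Round 4: pos1(id80) recv 80: ELECTED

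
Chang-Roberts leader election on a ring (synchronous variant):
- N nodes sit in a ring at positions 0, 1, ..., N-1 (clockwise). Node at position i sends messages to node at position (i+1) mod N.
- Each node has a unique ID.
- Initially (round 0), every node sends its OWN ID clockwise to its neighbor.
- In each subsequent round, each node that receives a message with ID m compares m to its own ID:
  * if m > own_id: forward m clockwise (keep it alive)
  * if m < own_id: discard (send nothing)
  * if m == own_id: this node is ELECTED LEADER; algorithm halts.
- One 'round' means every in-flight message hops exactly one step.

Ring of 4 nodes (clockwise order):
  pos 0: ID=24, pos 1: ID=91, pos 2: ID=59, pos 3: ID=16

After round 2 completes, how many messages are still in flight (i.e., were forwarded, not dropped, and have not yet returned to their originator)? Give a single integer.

Answer: 2

Derivation:
Round 1: pos1(id91) recv 24: drop; pos2(id59) recv 91: fwd; pos3(id16) recv 59: fwd; pos0(id24) recv 16: drop
Round 2: pos3(id16) recv 91: fwd; pos0(id24) recv 59: fwd
After round 2: 2 messages still in flight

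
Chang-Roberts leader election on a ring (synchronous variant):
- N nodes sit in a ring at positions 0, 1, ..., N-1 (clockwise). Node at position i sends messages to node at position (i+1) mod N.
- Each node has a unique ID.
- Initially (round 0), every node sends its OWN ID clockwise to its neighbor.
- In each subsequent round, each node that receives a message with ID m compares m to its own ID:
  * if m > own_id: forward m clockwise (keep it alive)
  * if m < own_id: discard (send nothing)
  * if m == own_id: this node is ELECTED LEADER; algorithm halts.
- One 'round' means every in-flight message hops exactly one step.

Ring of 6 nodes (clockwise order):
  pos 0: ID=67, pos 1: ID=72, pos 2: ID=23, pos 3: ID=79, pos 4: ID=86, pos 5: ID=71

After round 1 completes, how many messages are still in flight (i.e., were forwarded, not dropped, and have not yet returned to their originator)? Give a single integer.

Answer: 3

Derivation:
Round 1: pos1(id72) recv 67: drop; pos2(id23) recv 72: fwd; pos3(id79) recv 23: drop; pos4(id86) recv 79: drop; pos5(id71) recv 86: fwd; pos0(id67) recv 71: fwd
After round 1: 3 messages still in flight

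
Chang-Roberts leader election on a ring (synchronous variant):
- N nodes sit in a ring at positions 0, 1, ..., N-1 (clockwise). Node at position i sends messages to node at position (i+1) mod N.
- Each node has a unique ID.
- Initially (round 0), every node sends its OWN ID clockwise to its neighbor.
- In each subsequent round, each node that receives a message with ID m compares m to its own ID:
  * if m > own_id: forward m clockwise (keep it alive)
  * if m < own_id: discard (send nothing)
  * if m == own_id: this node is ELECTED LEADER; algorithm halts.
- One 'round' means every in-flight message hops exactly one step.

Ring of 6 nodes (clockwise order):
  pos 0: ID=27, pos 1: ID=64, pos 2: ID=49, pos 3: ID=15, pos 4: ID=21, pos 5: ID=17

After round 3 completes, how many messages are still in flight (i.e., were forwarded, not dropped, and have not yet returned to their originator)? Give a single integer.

Answer: 2

Derivation:
Round 1: pos1(id64) recv 27: drop; pos2(id49) recv 64: fwd; pos3(id15) recv 49: fwd; pos4(id21) recv 15: drop; pos5(id17) recv 21: fwd; pos0(id27) recv 17: drop
Round 2: pos3(id15) recv 64: fwd; pos4(id21) recv 49: fwd; pos0(id27) recv 21: drop
Round 3: pos4(id21) recv 64: fwd; pos5(id17) recv 49: fwd
After round 3: 2 messages still in flight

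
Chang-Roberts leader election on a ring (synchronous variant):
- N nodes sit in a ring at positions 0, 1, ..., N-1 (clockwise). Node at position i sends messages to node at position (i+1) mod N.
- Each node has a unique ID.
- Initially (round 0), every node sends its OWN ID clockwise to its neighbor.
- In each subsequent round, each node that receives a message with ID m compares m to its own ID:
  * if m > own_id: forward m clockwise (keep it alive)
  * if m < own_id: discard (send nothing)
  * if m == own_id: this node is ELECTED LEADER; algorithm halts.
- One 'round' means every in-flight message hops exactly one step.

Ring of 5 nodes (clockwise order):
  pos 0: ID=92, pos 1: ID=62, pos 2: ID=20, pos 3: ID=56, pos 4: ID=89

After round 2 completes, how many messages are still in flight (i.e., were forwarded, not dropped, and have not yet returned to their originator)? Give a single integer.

Round 1: pos1(id62) recv 92: fwd; pos2(id20) recv 62: fwd; pos3(id56) recv 20: drop; pos4(id89) recv 56: drop; pos0(id92) recv 89: drop
Round 2: pos2(id20) recv 92: fwd; pos3(id56) recv 62: fwd
After round 2: 2 messages still in flight

Answer: 2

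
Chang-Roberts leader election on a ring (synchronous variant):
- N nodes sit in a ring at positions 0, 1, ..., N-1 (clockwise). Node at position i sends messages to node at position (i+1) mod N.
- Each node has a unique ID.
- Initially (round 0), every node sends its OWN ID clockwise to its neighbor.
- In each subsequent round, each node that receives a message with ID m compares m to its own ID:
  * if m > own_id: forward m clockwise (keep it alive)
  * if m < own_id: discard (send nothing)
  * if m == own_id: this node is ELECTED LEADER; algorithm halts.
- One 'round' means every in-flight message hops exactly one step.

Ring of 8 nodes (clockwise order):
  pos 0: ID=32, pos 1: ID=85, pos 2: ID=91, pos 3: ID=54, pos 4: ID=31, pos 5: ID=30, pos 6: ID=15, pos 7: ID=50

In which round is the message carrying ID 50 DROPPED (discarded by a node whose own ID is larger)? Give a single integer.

Answer: 2

Derivation:
Round 1: pos1(id85) recv 32: drop; pos2(id91) recv 85: drop; pos3(id54) recv 91: fwd; pos4(id31) recv 54: fwd; pos5(id30) recv 31: fwd; pos6(id15) recv 30: fwd; pos7(id50) recv 15: drop; pos0(id32) recv 50: fwd
Round 2: pos4(id31) recv 91: fwd; pos5(id30) recv 54: fwd; pos6(id15) recv 31: fwd; pos7(id50) recv 30: drop; pos1(id85) recv 50: drop
Round 3: pos5(id30) recv 91: fwd; pos6(id15) recv 54: fwd; pos7(id50) recv 31: drop
Round 4: pos6(id15) recv 91: fwd; pos7(id50) recv 54: fwd
Round 5: pos7(id50) recv 91: fwd; pos0(id32) recv 54: fwd
Round 6: pos0(id32) recv 91: fwd; pos1(id85) recv 54: drop
Round 7: pos1(id85) recv 91: fwd
Round 8: pos2(id91) recv 91: ELECTED
Message ID 50 originates at pos 7; dropped at pos 1 in round 2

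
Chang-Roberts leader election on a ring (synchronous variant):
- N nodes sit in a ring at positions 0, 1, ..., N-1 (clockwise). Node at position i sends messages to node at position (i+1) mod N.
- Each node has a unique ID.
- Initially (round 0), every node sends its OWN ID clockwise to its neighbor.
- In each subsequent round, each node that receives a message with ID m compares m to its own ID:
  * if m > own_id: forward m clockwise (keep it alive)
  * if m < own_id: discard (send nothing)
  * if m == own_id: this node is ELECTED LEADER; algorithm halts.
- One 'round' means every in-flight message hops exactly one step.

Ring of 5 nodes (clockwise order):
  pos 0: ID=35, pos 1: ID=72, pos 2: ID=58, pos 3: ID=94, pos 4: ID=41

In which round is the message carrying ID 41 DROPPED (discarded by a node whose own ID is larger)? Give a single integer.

Round 1: pos1(id72) recv 35: drop; pos2(id58) recv 72: fwd; pos3(id94) recv 58: drop; pos4(id41) recv 94: fwd; pos0(id35) recv 41: fwd
Round 2: pos3(id94) recv 72: drop; pos0(id35) recv 94: fwd; pos1(id72) recv 41: drop
Round 3: pos1(id72) recv 94: fwd
Round 4: pos2(id58) recv 94: fwd
Round 5: pos3(id94) recv 94: ELECTED
Message ID 41 originates at pos 4; dropped at pos 1 in round 2

Answer: 2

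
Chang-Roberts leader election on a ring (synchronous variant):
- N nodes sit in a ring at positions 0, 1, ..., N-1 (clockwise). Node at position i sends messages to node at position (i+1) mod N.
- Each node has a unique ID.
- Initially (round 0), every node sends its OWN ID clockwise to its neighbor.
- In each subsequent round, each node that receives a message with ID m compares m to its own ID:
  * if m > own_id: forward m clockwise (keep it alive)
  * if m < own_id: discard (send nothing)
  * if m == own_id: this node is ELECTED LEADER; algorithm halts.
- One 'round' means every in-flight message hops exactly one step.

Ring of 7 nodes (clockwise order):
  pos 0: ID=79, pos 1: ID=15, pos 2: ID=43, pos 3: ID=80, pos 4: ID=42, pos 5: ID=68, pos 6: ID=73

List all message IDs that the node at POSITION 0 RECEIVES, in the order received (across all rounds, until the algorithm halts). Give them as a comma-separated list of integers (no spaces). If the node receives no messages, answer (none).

Answer: 73,80

Derivation:
Round 1: pos1(id15) recv 79: fwd; pos2(id43) recv 15: drop; pos3(id80) recv 43: drop; pos4(id42) recv 80: fwd; pos5(id68) recv 42: drop; pos6(id73) recv 68: drop; pos0(id79) recv 73: drop
Round 2: pos2(id43) recv 79: fwd; pos5(id68) recv 80: fwd
Round 3: pos3(id80) recv 79: drop; pos6(id73) recv 80: fwd
Round 4: pos0(id79) recv 80: fwd
Round 5: pos1(id15) recv 80: fwd
Round 6: pos2(id43) recv 80: fwd
Round 7: pos3(id80) recv 80: ELECTED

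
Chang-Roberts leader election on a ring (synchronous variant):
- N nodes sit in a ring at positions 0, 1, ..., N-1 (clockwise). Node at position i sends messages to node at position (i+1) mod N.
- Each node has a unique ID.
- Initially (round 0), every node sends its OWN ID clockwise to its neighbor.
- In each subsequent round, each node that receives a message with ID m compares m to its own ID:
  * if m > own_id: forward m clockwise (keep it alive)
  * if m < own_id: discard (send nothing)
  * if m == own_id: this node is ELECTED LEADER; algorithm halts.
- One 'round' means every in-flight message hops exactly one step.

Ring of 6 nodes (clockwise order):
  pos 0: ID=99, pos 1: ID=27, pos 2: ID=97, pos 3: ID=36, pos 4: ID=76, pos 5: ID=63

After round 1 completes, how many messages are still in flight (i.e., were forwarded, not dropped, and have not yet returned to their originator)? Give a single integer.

Round 1: pos1(id27) recv 99: fwd; pos2(id97) recv 27: drop; pos3(id36) recv 97: fwd; pos4(id76) recv 36: drop; pos5(id63) recv 76: fwd; pos0(id99) recv 63: drop
After round 1: 3 messages still in flight

Answer: 3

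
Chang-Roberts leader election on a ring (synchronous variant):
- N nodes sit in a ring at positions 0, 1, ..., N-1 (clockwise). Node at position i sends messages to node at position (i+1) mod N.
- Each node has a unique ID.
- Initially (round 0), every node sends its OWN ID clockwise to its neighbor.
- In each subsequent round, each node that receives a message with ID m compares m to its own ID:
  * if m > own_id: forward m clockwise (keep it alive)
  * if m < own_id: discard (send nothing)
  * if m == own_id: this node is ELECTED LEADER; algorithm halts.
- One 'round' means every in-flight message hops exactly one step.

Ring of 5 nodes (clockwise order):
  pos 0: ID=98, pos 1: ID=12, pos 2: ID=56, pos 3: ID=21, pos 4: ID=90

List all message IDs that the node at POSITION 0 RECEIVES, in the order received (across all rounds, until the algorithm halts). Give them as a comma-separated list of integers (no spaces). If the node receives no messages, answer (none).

Answer: 90,98

Derivation:
Round 1: pos1(id12) recv 98: fwd; pos2(id56) recv 12: drop; pos3(id21) recv 56: fwd; pos4(id90) recv 21: drop; pos0(id98) recv 90: drop
Round 2: pos2(id56) recv 98: fwd; pos4(id90) recv 56: drop
Round 3: pos3(id21) recv 98: fwd
Round 4: pos4(id90) recv 98: fwd
Round 5: pos0(id98) recv 98: ELECTED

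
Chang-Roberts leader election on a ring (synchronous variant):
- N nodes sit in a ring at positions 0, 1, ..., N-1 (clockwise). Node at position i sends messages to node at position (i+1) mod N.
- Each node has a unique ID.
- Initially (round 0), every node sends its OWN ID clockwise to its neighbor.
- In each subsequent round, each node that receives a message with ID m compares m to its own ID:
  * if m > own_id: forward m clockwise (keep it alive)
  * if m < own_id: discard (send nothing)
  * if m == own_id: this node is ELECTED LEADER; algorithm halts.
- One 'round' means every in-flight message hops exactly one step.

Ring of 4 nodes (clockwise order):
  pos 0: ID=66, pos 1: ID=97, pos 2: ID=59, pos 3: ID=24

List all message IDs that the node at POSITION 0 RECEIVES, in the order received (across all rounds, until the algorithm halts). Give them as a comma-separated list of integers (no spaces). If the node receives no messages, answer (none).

Round 1: pos1(id97) recv 66: drop; pos2(id59) recv 97: fwd; pos3(id24) recv 59: fwd; pos0(id66) recv 24: drop
Round 2: pos3(id24) recv 97: fwd; pos0(id66) recv 59: drop
Round 3: pos0(id66) recv 97: fwd
Round 4: pos1(id97) recv 97: ELECTED

Answer: 24,59,97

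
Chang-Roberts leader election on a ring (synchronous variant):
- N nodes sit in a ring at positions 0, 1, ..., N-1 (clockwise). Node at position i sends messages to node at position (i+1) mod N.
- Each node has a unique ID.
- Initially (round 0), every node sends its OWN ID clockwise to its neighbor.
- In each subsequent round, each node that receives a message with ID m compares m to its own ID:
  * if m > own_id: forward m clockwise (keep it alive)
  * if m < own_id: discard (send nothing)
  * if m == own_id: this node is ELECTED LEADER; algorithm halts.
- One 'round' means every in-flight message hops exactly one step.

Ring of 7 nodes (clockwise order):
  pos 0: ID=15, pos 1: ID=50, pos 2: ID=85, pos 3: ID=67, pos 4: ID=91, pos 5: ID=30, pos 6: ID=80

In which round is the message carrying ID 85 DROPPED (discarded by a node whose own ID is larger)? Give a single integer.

Answer: 2

Derivation:
Round 1: pos1(id50) recv 15: drop; pos2(id85) recv 50: drop; pos3(id67) recv 85: fwd; pos4(id91) recv 67: drop; pos5(id30) recv 91: fwd; pos6(id80) recv 30: drop; pos0(id15) recv 80: fwd
Round 2: pos4(id91) recv 85: drop; pos6(id80) recv 91: fwd; pos1(id50) recv 80: fwd
Round 3: pos0(id15) recv 91: fwd; pos2(id85) recv 80: drop
Round 4: pos1(id50) recv 91: fwd
Round 5: pos2(id85) recv 91: fwd
Round 6: pos3(id67) recv 91: fwd
Round 7: pos4(id91) recv 91: ELECTED
Message ID 85 originates at pos 2; dropped at pos 4 in round 2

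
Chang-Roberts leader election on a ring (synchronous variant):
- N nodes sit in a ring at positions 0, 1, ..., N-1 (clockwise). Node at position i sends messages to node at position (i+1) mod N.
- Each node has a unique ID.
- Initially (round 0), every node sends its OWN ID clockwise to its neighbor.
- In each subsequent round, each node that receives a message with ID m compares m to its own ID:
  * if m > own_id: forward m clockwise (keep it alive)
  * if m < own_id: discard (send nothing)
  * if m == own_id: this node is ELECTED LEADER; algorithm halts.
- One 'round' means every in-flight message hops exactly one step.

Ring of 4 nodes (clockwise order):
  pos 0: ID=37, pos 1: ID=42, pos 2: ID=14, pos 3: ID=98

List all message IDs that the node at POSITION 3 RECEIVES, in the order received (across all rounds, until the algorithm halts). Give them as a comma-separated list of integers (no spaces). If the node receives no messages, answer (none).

Answer: 14,42,98

Derivation:
Round 1: pos1(id42) recv 37: drop; pos2(id14) recv 42: fwd; pos3(id98) recv 14: drop; pos0(id37) recv 98: fwd
Round 2: pos3(id98) recv 42: drop; pos1(id42) recv 98: fwd
Round 3: pos2(id14) recv 98: fwd
Round 4: pos3(id98) recv 98: ELECTED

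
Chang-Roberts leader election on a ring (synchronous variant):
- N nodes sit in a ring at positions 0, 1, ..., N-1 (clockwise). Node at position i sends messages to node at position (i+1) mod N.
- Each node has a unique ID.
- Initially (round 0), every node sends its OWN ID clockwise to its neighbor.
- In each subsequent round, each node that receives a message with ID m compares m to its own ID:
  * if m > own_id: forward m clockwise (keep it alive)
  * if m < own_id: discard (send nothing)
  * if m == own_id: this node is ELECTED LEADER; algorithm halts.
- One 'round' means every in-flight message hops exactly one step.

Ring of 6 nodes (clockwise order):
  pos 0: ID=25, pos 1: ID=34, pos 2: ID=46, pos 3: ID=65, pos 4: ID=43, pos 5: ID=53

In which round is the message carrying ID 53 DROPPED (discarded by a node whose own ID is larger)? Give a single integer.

Answer: 4

Derivation:
Round 1: pos1(id34) recv 25: drop; pos2(id46) recv 34: drop; pos3(id65) recv 46: drop; pos4(id43) recv 65: fwd; pos5(id53) recv 43: drop; pos0(id25) recv 53: fwd
Round 2: pos5(id53) recv 65: fwd; pos1(id34) recv 53: fwd
Round 3: pos0(id25) recv 65: fwd; pos2(id46) recv 53: fwd
Round 4: pos1(id34) recv 65: fwd; pos3(id65) recv 53: drop
Round 5: pos2(id46) recv 65: fwd
Round 6: pos3(id65) recv 65: ELECTED
Message ID 53 originates at pos 5; dropped at pos 3 in round 4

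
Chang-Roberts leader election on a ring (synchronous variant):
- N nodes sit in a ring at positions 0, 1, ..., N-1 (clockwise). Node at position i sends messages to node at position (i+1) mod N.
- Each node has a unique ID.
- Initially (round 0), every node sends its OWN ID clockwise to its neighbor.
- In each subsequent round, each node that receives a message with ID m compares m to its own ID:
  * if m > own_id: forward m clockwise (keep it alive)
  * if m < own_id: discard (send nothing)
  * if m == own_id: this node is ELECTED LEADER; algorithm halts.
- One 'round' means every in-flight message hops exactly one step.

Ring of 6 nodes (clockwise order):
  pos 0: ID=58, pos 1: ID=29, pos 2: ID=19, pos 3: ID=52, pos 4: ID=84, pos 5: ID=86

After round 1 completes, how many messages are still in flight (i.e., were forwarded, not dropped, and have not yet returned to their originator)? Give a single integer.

Round 1: pos1(id29) recv 58: fwd; pos2(id19) recv 29: fwd; pos3(id52) recv 19: drop; pos4(id84) recv 52: drop; pos5(id86) recv 84: drop; pos0(id58) recv 86: fwd
After round 1: 3 messages still in flight

Answer: 3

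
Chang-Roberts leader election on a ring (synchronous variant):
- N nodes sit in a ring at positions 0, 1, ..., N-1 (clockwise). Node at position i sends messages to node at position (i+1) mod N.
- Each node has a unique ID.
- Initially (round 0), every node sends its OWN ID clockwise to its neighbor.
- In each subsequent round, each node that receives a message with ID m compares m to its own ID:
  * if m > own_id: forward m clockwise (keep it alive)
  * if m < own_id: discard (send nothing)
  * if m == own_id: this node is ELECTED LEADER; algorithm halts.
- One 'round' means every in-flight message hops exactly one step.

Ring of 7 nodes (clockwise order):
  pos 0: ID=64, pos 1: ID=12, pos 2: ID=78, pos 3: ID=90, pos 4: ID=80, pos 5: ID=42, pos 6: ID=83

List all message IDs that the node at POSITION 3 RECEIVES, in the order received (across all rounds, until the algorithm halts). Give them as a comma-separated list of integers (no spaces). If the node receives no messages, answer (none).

Round 1: pos1(id12) recv 64: fwd; pos2(id78) recv 12: drop; pos3(id90) recv 78: drop; pos4(id80) recv 90: fwd; pos5(id42) recv 80: fwd; pos6(id83) recv 42: drop; pos0(id64) recv 83: fwd
Round 2: pos2(id78) recv 64: drop; pos5(id42) recv 90: fwd; pos6(id83) recv 80: drop; pos1(id12) recv 83: fwd
Round 3: pos6(id83) recv 90: fwd; pos2(id78) recv 83: fwd
Round 4: pos0(id64) recv 90: fwd; pos3(id90) recv 83: drop
Round 5: pos1(id12) recv 90: fwd
Round 6: pos2(id78) recv 90: fwd
Round 7: pos3(id90) recv 90: ELECTED

Answer: 78,83,90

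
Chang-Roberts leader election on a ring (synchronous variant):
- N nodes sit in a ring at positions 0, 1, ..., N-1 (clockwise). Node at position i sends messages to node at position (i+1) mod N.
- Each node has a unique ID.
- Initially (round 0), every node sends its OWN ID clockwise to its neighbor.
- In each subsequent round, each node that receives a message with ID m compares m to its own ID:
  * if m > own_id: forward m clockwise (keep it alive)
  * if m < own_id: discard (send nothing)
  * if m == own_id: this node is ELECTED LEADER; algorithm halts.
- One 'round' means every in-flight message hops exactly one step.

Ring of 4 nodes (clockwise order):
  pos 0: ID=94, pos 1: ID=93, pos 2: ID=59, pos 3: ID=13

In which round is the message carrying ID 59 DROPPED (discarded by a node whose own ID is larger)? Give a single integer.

Round 1: pos1(id93) recv 94: fwd; pos2(id59) recv 93: fwd; pos3(id13) recv 59: fwd; pos0(id94) recv 13: drop
Round 2: pos2(id59) recv 94: fwd; pos3(id13) recv 93: fwd; pos0(id94) recv 59: drop
Round 3: pos3(id13) recv 94: fwd; pos0(id94) recv 93: drop
Round 4: pos0(id94) recv 94: ELECTED
Message ID 59 originates at pos 2; dropped at pos 0 in round 2

Answer: 2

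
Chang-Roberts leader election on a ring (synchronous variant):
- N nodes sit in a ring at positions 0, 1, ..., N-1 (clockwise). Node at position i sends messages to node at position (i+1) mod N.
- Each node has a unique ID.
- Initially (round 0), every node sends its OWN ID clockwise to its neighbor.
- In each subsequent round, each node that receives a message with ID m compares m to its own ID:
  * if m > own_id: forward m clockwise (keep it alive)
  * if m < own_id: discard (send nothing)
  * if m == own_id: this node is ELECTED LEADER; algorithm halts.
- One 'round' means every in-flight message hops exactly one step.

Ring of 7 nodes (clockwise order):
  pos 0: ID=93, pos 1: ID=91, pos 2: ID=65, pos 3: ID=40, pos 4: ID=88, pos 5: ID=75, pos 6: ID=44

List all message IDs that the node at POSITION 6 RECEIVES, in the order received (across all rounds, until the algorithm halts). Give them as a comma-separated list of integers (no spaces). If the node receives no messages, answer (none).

Answer: 75,88,91,93

Derivation:
Round 1: pos1(id91) recv 93: fwd; pos2(id65) recv 91: fwd; pos3(id40) recv 65: fwd; pos4(id88) recv 40: drop; pos5(id75) recv 88: fwd; pos6(id44) recv 75: fwd; pos0(id93) recv 44: drop
Round 2: pos2(id65) recv 93: fwd; pos3(id40) recv 91: fwd; pos4(id88) recv 65: drop; pos6(id44) recv 88: fwd; pos0(id93) recv 75: drop
Round 3: pos3(id40) recv 93: fwd; pos4(id88) recv 91: fwd; pos0(id93) recv 88: drop
Round 4: pos4(id88) recv 93: fwd; pos5(id75) recv 91: fwd
Round 5: pos5(id75) recv 93: fwd; pos6(id44) recv 91: fwd
Round 6: pos6(id44) recv 93: fwd; pos0(id93) recv 91: drop
Round 7: pos0(id93) recv 93: ELECTED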